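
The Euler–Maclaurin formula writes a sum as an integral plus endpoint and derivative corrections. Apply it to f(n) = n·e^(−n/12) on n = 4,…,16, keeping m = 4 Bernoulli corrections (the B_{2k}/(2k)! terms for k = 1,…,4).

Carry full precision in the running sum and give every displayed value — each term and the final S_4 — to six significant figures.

S_4 ≈ 52.5001

The integral term ∫_4^16 x·e^(−x/12) dx = 49.0054.
Endpoint term: (f(4) + f(16))/2 = (2.86613 + 4.21755)/2 = 3.54184.
Running total after boundary: 52.5472.
Order-1 term: 1/12 · (-0.0878657 − 0.477688) = -0.0471294.
After k=1: 52.5001.
Order-2 term: −1/720 · (0.00305089 − 0.0132691) = 1.41920e-05.
After k=2: 52.5001.
Order-3 term: 1/30240 · (4.66109e-05 − 0.000161256) = -3.79119e-09.
After k=3: 52.5001.
Order-4 term: −1/1209600 · (5.00243e-07 − 1.59977e-06) = 9.08997e-13.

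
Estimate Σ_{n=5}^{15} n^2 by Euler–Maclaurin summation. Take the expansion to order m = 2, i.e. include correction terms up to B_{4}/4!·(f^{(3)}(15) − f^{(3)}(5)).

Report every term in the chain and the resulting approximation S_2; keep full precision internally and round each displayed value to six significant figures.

∫_5^15 x^2 dx evaluates to 1083.33.
Endpoint term: (f(5) + f(15))/2 = (25.0000 + 225.000)/2 = 125.000.
Integral + boundary = 1208.33.
Correction k=1: B_{2}/2! · (f^{(1)}(15) − f^{(1)}(5)) = 1/12 · (30.0000 − 10.0000) = 1.66667.
Partial sum through k=1: 1210.00.
Correction k=2: B_{4}/4! · (f^{(3)}(15) − f^{(3)}(5)) = −1/720 · (0.00000 − 0.00000) = 0.00000.

S_2 ≈ 1210.00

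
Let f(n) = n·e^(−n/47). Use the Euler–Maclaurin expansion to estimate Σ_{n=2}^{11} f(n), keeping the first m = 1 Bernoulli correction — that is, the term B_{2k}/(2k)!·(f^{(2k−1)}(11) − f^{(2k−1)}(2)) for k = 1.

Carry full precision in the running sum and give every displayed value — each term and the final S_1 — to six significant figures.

Integral: ∫_2^11 x·e^(−x/47) dx = 49.8953.
Boundary: ½(f(2) + f(11)) = ½(1.91668 + 8.70461) = 5.31064.
Integral + boundary = 55.2060.
k=1: B_{2}/(2)! × [f^{(1)}(11) − f^{(1)}(2)] = 1/12 × (0.606124 − 0.917559) = -0.0259530.

S_1 ≈ 55.1800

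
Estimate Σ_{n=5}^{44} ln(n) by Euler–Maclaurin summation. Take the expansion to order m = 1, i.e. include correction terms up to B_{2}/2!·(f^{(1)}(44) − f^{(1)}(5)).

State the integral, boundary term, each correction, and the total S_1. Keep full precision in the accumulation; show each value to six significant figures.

S_1 ≈ 122.139

Integral: ∫_5^44 ln(x) dx = 119.457.
Endpoint term: (f(5) + f(44))/2 = (1.60944 + 3.78419)/2 = 2.69681.
Integral + boundary = 122.154.
Order-1 term: 1/12 · (0.0227273 − 0.200000) = -0.0147727.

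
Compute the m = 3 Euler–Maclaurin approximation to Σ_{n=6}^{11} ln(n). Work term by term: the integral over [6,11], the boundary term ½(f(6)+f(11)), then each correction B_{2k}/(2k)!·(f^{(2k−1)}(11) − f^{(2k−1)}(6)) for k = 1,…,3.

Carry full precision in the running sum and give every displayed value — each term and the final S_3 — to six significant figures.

S_3 ≈ 12.7148

∫_6^11 ln(x) dx evaluates to 10.6263.
Endpoint term: (f(6) + f(11))/2 = (1.79176 + 2.39790)/2 = 2.09483.
Running total after boundary: 12.7211.
Correction k=1: B_{2}/2! · (f^{(1)}(11) − f^{(1)}(6)) = 1/12 · (0.0909091 − 0.166667) = -0.00631313.
Running total after k=1: 12.7148.
Correction k=2: B_{4}/4! · (f^{(3)}(11) − f^{(3)}(6)) = −1/720 · (0.00150263 − 0.00925926) = 1.07731e-05.
Running total after k=2: 12.7148.
Correction k=3: B_{6}/6! · (f^{(5)}(11) − f^{(5)}(6)) = 1/30240 · (0.000149021 − 0.00308642) = -9.71362e-08.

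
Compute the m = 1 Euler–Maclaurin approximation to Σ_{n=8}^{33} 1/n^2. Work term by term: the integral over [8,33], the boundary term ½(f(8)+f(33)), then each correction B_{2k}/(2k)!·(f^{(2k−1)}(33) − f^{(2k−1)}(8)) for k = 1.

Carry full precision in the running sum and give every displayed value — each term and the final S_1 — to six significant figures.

S_1 ≈ 0.103289

The integral term ∫_8^33 1/x^2 dx = 0.0946970.
Endpoint term: (f(8) + f(33))/2 = (0.0156250 + 0.000918274)/2 = 0.00827164.
So far: 0.102969.
Correction k=1: B_{2}/2! · (f^{(1)}(33) − f^{(1)}(8)) = 1/12 · (-5.56529e-05 − (-0.00390625)) = 0.000320883.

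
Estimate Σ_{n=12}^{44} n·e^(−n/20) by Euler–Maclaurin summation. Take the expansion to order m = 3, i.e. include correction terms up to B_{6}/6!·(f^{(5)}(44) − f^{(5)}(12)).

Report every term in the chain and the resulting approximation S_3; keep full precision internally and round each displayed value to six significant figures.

The integral term ∫_12^44 x·e^(−x/20) dx = 209.411.
Endpoint term: (f(12) + f(44))/2 = (6.58574 + 4.87534)/2 = 5.73054.
Integral + boundary = 215.142.
Order-1 term: 1/12 · (-0.132964 − 0.219525) = -0.0293740.
Running total after k=1: 215.113.
Order-2 term: −1/720 · (0.000221606 − 0.00329287) = 4.26564e-06.
Running total after k=2: 215.113.
Order-3 term: 1/30240 · (1.93906e-06 − 1.50923e-05) = -4.34962e-10.

S_3 ≈ 215.113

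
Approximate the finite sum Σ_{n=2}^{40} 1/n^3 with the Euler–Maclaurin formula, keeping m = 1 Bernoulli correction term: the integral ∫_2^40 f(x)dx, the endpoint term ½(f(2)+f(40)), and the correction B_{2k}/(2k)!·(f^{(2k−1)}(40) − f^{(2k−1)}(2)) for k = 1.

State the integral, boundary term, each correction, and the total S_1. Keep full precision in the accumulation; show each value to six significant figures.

S_1 ≈ 0.202820

Integral: ∫_2^40 1/x^3 dx = 0.124688.
Boundary: ½(f(2) + f(40)) = ½(0.125000 + 1.56250e-05) = 0.0625078.
Integral + boundary = 0.187195.
Order-1 term: 1/12 · (-1.17187e-06 − (-0.187500)) = 0.0156249.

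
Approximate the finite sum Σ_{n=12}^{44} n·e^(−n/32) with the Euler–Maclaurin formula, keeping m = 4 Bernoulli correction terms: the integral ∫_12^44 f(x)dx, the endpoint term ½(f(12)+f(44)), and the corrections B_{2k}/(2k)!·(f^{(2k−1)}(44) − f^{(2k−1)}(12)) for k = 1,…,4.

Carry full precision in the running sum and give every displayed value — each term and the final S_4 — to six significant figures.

∫_12^44 x·e^(−x/32) dx evaluates to 352.797.
Endpoint term: (f(12) + f(44))/2 = (8.24747 + 11.1249)/2 = 9.68621.
So far: 362.484.
k=1: B_{2}/(2)! × [f^{(1)}(44) − f^{(1)}(12)] = 1/12 × (-0.0948148 − 0.429556) = -0.0436976.
Running total after k=1: 362.440.
k=2: B_{4}/(4)! × [f^{(3)}(44) − f^{(3)}(12)] = −1/720 × (0.000401235 − 0.00176185) = 1.88974e-06.
Running total after k=2: 362.440.
k=3: B_{6}/(6)! × [f^{(5)}(44) − f^{(5)}(12)] = 1/30240 × (8.74084e-07 − 3.03146e-06) = -7.13417e-11.
Running total after k=3: 362.440.
k=4: B_{8}/(8)! × [f^{(7)}(44) − f^{(7)}(12)] = −1/1209600 × (1.32455e-09 − 4.24058e-09) = 2.41074e-15.

S_4 ≈ 362.440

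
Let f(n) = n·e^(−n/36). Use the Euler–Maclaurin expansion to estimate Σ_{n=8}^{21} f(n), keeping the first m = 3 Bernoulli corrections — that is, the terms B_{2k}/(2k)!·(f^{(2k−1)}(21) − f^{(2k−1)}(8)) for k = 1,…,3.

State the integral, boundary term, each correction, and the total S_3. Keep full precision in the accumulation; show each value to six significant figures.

The integral term ∫_8^21 x·e^(−x/36) dx = 123.280.
Endpoint term: (f(8) + f(21))/2 = (6.40590 + 11.7187)/2 = 9.06232.
Running total after boundary: 132.342.
Order-1 term: 1/12 · (0.232515 − 0.622796) = -0.0325234.
Running total after k=1: 132.310.
Order-2 term: −1/720 · (0.00104057 − 0.00171626) = 9.38449e-07.
Running total after k=2: 132.310.
Order-3 term: 1/30240 · (1.46739e-06 − 2.27775e-06) = -2.67976e-11.

S_3 ≈ 132.310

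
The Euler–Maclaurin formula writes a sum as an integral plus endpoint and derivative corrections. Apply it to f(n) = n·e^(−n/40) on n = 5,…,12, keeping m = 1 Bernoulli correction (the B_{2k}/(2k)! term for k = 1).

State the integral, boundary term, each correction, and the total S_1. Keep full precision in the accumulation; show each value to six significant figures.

Integral: ∫_5^12 x·e^(−x/40) dx = 47.5925.
½[f(5) + f(12)] = ½[4.41248 + 8.88982] = 6.65115.
So far: 54.2437.
Correction k=1: B_{2}/2! · (f^{(1)}(12) − f^{(1)}(5)) = 1/12 · (0.518573 − 0.772185) = -0.0211343.

S_1 ≈ 54.2225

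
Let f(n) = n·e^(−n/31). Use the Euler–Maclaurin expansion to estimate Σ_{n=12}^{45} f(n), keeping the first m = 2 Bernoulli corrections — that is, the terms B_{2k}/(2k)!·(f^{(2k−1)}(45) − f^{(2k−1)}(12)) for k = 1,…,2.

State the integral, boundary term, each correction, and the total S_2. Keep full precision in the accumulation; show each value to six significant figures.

S_2 ≈ 362.684

Integral: ∫_12^45 x·e^(−x/31) dx = 353.384.
Endpoint term: (f(12) + f(45))/2 = (8.14830 + 10.5387)/2 = 9.34348.
So far: 362.727.
Order-1 term: 1/12 · (-0.105764 − 0.416177) = -0.0434951.
After k=1: 362.684.
Order-2 term: −1/720 · (0.000377336 − 0.00184623) = 2.04013e-06.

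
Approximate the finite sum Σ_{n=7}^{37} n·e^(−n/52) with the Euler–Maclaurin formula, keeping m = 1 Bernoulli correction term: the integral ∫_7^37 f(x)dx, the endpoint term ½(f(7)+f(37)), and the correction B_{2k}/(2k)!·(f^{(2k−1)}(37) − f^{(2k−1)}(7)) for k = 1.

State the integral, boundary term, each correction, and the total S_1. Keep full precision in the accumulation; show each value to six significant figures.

The integral term ∫_7^37 x·e^(−x/52) dx = 409.760.
½[f(7) + f(37)] = ½[6.11836 + 18.1629] = 12.1406.
Integral + boundary = 421.901.
Correction k=1: B_{2}/2! · (f^{(1)}(37) − f^{(1)}(7)) = 1/12 · (0.141602 − 0.756391) = -0.0512324.

S_1 ≈ 421.849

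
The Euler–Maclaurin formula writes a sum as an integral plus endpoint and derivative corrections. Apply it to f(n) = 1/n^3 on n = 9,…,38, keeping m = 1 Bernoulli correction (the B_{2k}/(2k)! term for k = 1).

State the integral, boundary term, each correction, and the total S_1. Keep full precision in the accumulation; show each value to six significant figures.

∫_9^38 1/x^3 dx evaluates to 0.00582658.
½[f(9) + f(38)] = ½[0.00137174 + 1.82242e-05] = 0.000694983.
So far: 0.00652156.
Order-1 term: 1/12 · (-1.43876e-06 − (-0.000457247)) = 3.79841e-05.

S_1 ≈ 0.00655955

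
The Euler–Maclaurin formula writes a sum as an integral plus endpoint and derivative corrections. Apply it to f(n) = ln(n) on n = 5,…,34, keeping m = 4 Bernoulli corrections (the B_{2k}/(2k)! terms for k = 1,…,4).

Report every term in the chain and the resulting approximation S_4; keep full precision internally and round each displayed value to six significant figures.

S_4 ≈ 85.4028

Integral: ∫_5^34 ln(x) dx = 82.8491.
Boundary: ½(f(5) + f(34)) = ½(1.60944 + 3.52636) = 2.56790.
Integral + boundary = 85.4170.
k=1: B_{2}/(2)! × [f^{(1)}(34) − f^{(1)}(5)] = 1/12 × (0.0294118 − 0.200000) = -0.0142157.
Partial sum through k=1: 85.4028.
k=2: B_{4}/(4)! × [f^{(3)}(34) − f^{(3)}(5)] = −1/720 × (5.08854e-05 − 0.0160000) = 2.21515e-05.
Partial sum through k=2: 85.4028.
k=3: B_{6}/(6)! × [f^{(5)}(34) − f^{(5)}(5)] = 1/30240 × (5.28222e-07 − 0.00768000) = -2.53951e-07.
Partial sum through k=3: 85.4028.
k=4: B_{8}/(8)! × [f^{(7)}(34) − f^{(7)}(5)] = −1/1209600 × (1.37082e-08 − 0.00921600) = 7.61904e-09.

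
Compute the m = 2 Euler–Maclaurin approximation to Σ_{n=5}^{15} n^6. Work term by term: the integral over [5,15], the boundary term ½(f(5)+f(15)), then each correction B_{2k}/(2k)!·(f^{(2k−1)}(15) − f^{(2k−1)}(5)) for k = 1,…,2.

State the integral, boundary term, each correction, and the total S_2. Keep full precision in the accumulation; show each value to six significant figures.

Integral: ∫_5^15 x^6 dx = 2.43973e+07.
½[f(5) + f(15)] = ½[15625.0 + 1.13906e+07] = 5.70312e+06.
Running total after boundary: 3.01004e+07.
Correction k=1: B_{2}/2! · (f^{(1)}(15) − f^{(1)}(5)) = 1/12 · (4.55625e+06 − 18750.0) = 378125.
After k=1: 3.04786e+07.
Correction k=2: B_{4}/4! · (f^{(3)}(15) − f^{(3)}(5)) = −1/720 · (405000 − 15000.0) = -541.667.

S_2 ≈ 3.04780e+07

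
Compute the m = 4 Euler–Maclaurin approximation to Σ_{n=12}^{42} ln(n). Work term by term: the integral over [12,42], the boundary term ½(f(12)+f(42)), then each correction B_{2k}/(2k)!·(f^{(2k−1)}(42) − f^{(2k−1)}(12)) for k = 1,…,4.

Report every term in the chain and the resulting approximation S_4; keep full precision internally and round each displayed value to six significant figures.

∫_12^42 ln(x) dx evaluates to 97.1632.
Endpoint term: (f(12) + f(42))/2 = (2.48491 + 3.73767)/2 = 3.11129.
So far: 100.275.
Correction k=1: B_{2}/2! · (f^{(1)}(42) − f^{(1)}(12)) = 1/12 · (0.0238095 − 0.0833333) = -0.00496032.
Partial sum through k=1: 100.270.
Correction k=2: B_{4}/4! · (f^{(3)}(42) − f^{(3)}(12)) = −1/720 · (2.69949e-05 − 0.00115741) = 1.57002e-06.
Partial sum through k=2: 100.270.
Correction k=3: B_{6}/6! · (f^{(5)}(42) − f^{(5)}(12)) = 1/30240 · (1.83639e-07 − 9.64506e-05) = -3.18343e-09.
Partial sum through k=3: 100.270.
Correction k=4: B_{8}/8! · (f^{(7)}(42) − f^{(7)}(12)) = −1/1209600 · (3.12311e-09 − 2.00939e-05) = 1.66094e-11.

S_4 ≈ 100.270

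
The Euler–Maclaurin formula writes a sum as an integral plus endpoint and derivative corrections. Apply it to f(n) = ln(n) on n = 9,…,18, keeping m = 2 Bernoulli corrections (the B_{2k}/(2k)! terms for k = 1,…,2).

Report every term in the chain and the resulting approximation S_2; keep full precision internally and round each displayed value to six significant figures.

Integral: ∫_9^18 ln(x) dx = 23.2517.
Boundary: ½(f(9) + f(18)) = ½(2.19722 + 2.89037) = 2.54380.
So far: 25.7955.
Order-1 term: 1/12 · (0.0555556 − 0.111111) = -0.00462963.
Running total after k=1: 25.7908.
Order-2 term: −1/720 · (0.000342936 − 0.00274348) = 3.33410e-06.

S_2 ≈ 25.7908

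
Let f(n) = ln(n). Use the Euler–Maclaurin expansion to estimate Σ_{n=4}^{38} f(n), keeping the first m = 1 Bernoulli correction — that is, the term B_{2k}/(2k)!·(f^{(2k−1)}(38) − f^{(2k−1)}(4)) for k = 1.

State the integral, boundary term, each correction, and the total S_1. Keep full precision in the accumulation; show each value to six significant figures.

∫_4^38 ln(x) dx evaluates to 98.6831.
½[f(4) + f(38)] = ½[1.38629 + 3.63759] = 2.51194.
Integral + boundary = 101.195.
Correction k=1: B_{2}/2! · (f^{(1)}(38) − f^{(1)}(4)) = 1/12 · (0.0263158 − 0.250000) = -0.0186404.

S_1 ≈ 101.176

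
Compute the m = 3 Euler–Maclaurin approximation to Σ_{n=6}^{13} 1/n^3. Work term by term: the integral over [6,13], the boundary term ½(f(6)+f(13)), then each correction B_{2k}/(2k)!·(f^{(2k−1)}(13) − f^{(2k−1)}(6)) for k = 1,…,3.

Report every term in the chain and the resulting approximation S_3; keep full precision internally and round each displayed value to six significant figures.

∫_6^13 1/x^3 dx evaluates to 0.0109303.
Endpoint term: (f(6) + f(13))/2 = (0.00462963 + 0.000455166)/2 = 0.00254240.
Integral + boundary = 0.0134727.
Correction k=1: B_{2}/2! · (f^{(1)}(13) − f^{(1)}(6)) = 1/12 · (-0.000105038 − (-0.00231481)) = 0.000184148.
After k=1: 0.0136569.
Correction k=2: B_{4}/4! · (f^{(3)}(13) − f^{(3)}(6)) = −1/720 · (-1.24306e-05 − (-0.00128601)) = -1.76886e-06.
After k=2: 0.0136551.
Correction k=3: B_{6}/6! · (f^{(5)}(13) − f^{(5)}(6)) = 1/30240 · (-3.08925e-06 − (-0.00150034)) = 4.95124e-08.

S_3 ≈ 0.0136551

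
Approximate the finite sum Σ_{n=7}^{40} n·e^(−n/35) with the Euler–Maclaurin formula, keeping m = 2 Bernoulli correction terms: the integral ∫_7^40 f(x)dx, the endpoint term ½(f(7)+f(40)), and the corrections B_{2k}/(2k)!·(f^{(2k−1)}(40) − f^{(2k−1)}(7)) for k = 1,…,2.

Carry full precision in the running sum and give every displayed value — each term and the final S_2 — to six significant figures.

Integral: ∫_7^40 x·e^(−x/35) dx = 366.404.
Endpoint term: (f(7) + f(40))/2 = (5.73112 + 12.7563)/2 = 9.24369.
So far: 375.648.
Correction k=1: B_{2}/2! · (f^{(1)}(40) − f^{(1)}(7)) = 1/12 · (-0.0455581 − 0.654985) = -0.0583786.
Partial sum through k=1: 375.590.
Correction k=2: B_{4}/4! · (f^{(3)}(40) − f^{(3)}(7)) = −1/720 · (0.000483473 − 0.00187138) = 1.92765e-06.

S_2 ≈ 375.590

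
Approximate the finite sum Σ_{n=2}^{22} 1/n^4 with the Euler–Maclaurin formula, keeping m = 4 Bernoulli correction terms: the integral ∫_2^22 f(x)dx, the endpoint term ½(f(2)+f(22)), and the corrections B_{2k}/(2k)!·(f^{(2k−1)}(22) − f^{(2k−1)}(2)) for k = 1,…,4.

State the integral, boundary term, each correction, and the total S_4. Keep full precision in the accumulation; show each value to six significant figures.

Integral: ∫_2^22 1/x^4 dx = 0.0416354.
½[f(2) + f(22)] = ½[0.0625000 + 4.26883e-06] = 0.0312521.
Integral + boundary = 0.0728875.
k=1: B_{2}/(2)! × [f^{(1)}(22) − f^{(1)}(2)] = 1/12 × (-7.76152e-07 − (-0.125000)) = 0.0104166.
After k=1: 0.0833041.
k=2: B_{4}/(4)! × [f^{(3)}(22) − f^{(3)}(2)] = −1/720 × (-4.81086e-08 − (-0.937500)) = -0.00130208.
After k=2: 0.0820020.
k=3: B_{6}/(6)! × [f^{(5)}(22) − f^{(5)}(2)] = 1/30240 × (-5.56628e-09 − (-13.1250)) = 0.000434028.
After k=3: 0.0824360.
k=4: B_{8}/(8)! × [f^{(7)}(22) − f^{(7)}(2)] = −1/1209600 × (-1.03505e-09 − (-295.312)) = -0.000244141.

S_4 ≈ 0.0821919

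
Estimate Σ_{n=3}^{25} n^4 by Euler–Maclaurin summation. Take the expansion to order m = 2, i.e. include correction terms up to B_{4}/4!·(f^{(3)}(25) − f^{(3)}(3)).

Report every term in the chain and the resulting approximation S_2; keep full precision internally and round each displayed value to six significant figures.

Integral: ∫_3^25 x^4 dx = 1.95308e+06.
½[f(3) + f(25)] = ½[81.0000 + 390625] = 195353.
Integral + boundary = 2.14843e+06.
Order-1 term: 1/12 · (62500.0 − 108.000) = 5199.33.
Partial sum through k=1: 2.15363e+06.
Order-2 term: −1/720 · (600.000 − 72.0000) = -0.733333.

S_2 ≈ 2.15363e+06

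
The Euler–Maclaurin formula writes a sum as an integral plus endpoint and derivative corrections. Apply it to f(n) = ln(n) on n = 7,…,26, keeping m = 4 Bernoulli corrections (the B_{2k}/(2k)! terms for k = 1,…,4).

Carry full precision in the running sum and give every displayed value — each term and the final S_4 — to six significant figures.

The integral term ∫_7^26 ln(x) dx = 52.0891.
Boundary: ½(f(7) + f(26)) = ½(1.94591 + 3.25810) = 2.60200.
Integral + boundary = 54.6911.
Order-1 term: 1/12 · (0.0384615 − 0.142857) = -0.00869963.
After k=1: 54.6824.
Order-2 term: −1/720 · (0.000113792 − 0.00583090) = 7.94043e-06.
After k=2: 54.6825.
Order-3 term: 1/30240 · (2.01997e-06 − 0.00142798) = -4.71546e-08.
After k=3: 54.6825.
Order-4 term: −1/1209600 · (8.96436e-08 − 0.000874271) = 7.22703e-10.

S_4 ≈ 54.6825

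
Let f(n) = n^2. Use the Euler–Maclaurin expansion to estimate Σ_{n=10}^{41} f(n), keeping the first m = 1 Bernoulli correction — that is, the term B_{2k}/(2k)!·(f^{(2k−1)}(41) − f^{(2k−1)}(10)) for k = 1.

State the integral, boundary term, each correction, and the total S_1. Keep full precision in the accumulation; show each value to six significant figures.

The integral term ∫_10^41 x^2 dx = 22640.3.
Boundary: ½(f(10) + f(41)) = ½(100.000 + 1681.00) = 890.500.
Integral + boundary = 23530.8.
Correction k=1: B_{2}/2! · (f^{(1)}(41) − f^{(1)}(10)) = 1/12 · (82.0000 − 20.0000) = 5.16667.

S_1 ≈ 23536.0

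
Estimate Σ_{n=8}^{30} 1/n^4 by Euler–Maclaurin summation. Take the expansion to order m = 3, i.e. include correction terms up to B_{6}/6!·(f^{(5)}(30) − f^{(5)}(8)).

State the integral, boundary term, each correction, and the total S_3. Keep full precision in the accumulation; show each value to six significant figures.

The integral term ∫_8^30 1/x^4 dx = 0.000638696.
Boundary: ½(f(8) + f(30)) = ½(0.000244141 + 1.23457e-06) = 0.000122688.
Running total after boundary: 0.000761384.
Correction k=1: B_{2}/2! · (f^{(1)}(30) − f^{(1)}(8)) = 1/12 · (-1.64609e-07 − (-0.000122070)) = 1.01588e-05.
Partial sum through k=1: 0.000771542.
Correction k=2: B_{4}/4! · (f^{(3)}(30) − f^{(3)}(8)) = −1/720 · (-5.48697e-09 − (-5.72205e-05)) = -7.94652e-08.
Partial sum through k=2: 0.000771463.
Correction k=3: B_{6}/6! · (f^{(5)}(30) − f^{(5)}(8)) = 1/30240 · (-3.41411e-10 − (-5.00679e-05)) = 1.65567e-09.

S_3 ≈ 0.000771465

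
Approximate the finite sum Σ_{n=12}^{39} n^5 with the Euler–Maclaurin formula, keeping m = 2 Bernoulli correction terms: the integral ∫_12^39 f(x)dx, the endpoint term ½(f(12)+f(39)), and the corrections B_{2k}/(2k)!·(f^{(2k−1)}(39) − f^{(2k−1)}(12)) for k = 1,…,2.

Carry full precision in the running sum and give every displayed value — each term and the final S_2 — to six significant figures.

The integral term ∫_12^39 x^5 dx = 5.85960e+08.
Endpoint term: (f(12) + f(39))/2 = (248832 + 9.02242e+07)/2 = 4.52365e+07.
Integral + boundary = 6.31196e+08.
k=1: B_{2}/(2)! × [f^{(1)}(39) − f^{(1)}(12)] = 1/12 × (1.15672e+07 − 103680) = 955294.
After k=1: 6.32151e+08.
k=2: B_{4}/(4)! × [f^{(3)}(39) − f^{(3)}(12)] = −1/720 × (91260.0 − 8640.00) = -114.750.

S_2 ≈ 6.32151e+08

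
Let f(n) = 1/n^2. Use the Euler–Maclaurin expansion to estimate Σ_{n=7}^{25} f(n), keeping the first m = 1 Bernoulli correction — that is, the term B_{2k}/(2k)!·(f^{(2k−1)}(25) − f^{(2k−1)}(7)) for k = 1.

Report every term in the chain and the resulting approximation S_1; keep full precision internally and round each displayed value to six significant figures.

Integral: ∫_7^25 1/x^2 dx = 0.102857.
Endpoint term: (f(7) + f(25))/2 = (0.0204082 + 0.00160000)/2 = 0.0110041.
So far: 0.113861.
Order-1 term: 1/12 · (-0.000128000 − (-0.00583090)) = 0.000475242.

S_1 ≈ 0.114336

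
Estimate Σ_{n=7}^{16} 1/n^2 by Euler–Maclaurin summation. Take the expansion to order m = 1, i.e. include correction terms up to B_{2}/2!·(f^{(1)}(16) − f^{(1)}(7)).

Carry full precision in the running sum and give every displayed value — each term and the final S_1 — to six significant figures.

S_1 ≈ 0.0929596

The integral term ∫_7^16 1/x^2 dx = 0.0803571.
Boundary: ½(f(7) + f(16)) = ½(0.0204082 + 0.00390625) = 0.0121572.
Running total after boundary: 0.0925143.
k=1: B_{2}/(2)! × [f^{(1)}(16) − f^{(1)}(7)] = 1/12 × (-0.000488281 − (-0.00583090)) = 0.000445219.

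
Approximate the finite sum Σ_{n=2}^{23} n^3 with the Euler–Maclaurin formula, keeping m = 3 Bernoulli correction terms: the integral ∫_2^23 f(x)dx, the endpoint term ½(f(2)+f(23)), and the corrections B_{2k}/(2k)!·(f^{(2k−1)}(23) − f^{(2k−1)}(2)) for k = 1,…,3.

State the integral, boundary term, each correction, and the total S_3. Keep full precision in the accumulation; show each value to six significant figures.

S_3 ≈ 76175.0

Integral: ∫_2^23 x^3 dx = 69956.2.
Boundary: ½(f(2) + f(23)) = ½(8.00000 + 12167.0) = 6087.50.
Running total after boundary: 76043.8.
Order-1 term: 1/12 · (1587.00 − 12.0000) = 131.250.
Running total after k=1: 76175.0.
Order-2 term: −1/720 · (6.00000 − 6.00000) = 0.00000.
Running total after k=2: 76175.0.
Order-3 term: 1/30240 · (0.00000 − 0.00000) = 0.00000.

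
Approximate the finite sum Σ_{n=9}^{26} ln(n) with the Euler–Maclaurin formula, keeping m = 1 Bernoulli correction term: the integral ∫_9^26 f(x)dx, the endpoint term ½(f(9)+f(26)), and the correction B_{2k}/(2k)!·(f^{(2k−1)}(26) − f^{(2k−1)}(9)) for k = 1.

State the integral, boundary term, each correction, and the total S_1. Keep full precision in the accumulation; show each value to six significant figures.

S_1 ≈ 50.6571

Integral: ∫_9^26 ln(x) dx = 47.9355.
½[f(9) + f(26)] = ½[2.19722 + 3.25810] = 2.72766.
So far: 50.6631.
Correction k=1: B_{2}/2! · (f^{(1)}(26) − f^{(1)}(9)) = 1/12 · (0.0384615 − 0.111111) = -0.00605413.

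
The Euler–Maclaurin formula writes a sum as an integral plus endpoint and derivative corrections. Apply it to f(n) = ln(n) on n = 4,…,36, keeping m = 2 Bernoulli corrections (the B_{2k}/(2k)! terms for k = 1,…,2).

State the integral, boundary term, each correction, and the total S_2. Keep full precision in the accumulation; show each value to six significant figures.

∫_4^36 ln(x) dx evaluates to 91.4615.
Endpoint term: (f(4) + f(36))/2 = (1.38629 + 3.58352)/2 = 2.48491.
Integral + boundary = 93.9464.
Correction k=1: B_{2}/2! · (f^{(1)}(36) − f^{(1)}(4)) = 1/12 · (0.0277778 − 0.250000) = -0.0185185.
Running total after k=1: 93.9279.
Correction k=2: B_{4}/4! · (f^{(3)}(36) − f^{(3)}(4)) = −1/720 · (4.28669e-05 − 0.0312500) = 4.33432e-05.

S_2 ≈ 93.9279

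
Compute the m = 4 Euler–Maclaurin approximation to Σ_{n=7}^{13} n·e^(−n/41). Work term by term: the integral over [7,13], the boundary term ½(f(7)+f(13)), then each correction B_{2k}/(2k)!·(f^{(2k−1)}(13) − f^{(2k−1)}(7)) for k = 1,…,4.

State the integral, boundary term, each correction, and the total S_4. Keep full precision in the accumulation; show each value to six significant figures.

S_4 ≈ 54.3793

∫_7^13 x·e^(−x/41) dx evaluates to 46.7116.
½[f(7) + f(13)] = ½[5.90133 + 9.46761] = 7.68447.
Running total after boundary: 54.3961.
Order-1 term: 1/12 · (0.497360 − 0.699113) = -0.0168127.
Running total after k=1: 54.3793.
Order-2 term: −1/720 · (0.00116235 − 0.00141892) = 3.56346e-07.
Running total after k=2: 54.3793.
Order-3 term: 1/30240 · (1.20692e-06 − 1.44078e-06) = -7.73348e-12.
Running total after k=3: 54.3793.
Order-4 term: −1/1209600 · (1.02461e-09 − 1.21206e-09) = 1.54963e-16.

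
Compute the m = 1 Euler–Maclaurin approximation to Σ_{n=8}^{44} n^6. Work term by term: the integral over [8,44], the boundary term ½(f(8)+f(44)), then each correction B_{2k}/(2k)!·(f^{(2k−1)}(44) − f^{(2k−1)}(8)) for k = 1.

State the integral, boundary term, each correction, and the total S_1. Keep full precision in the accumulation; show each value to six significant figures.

Integral: ∫_8^44 x^6 dx = 4.56108e+10.
½[f(8) + f(44)] = ½[262144 + 7.25631e+09] = 3.62829e+09.
So far: 4.92391e+10.
Order-1 term: 1/12 · (9.89497e+08 − 196608) = 8.24417e+07.

S_1 ≈ 4.93215e+10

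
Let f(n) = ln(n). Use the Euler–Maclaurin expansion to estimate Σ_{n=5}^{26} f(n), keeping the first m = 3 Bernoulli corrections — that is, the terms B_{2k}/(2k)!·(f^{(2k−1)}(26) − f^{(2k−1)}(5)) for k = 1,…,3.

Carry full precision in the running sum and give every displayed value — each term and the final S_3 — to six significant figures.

Integral: ∫_5^26 ln(x) dx = 55.6633.
Boundary: ½(f(5) + f(26)) = ½(1.60944 + 3.25810) = 2.43377.
Integral + boundary = 58.0971.
Correction k=1: B_{2}/2! · (f^{(1)}(26) − f^{(1)}(5)) = 1/12 · (0.0384615 − 0.200000) = -0.0134615.
Partial sum through k=1: 58.0836.
Correction k=2: B_{4}/4! · (f^{(3)}(26) − f^{(3)}(5)) = −1/720 · (0.000113792 − 0.0160000) = 2.20642e-05.
Partial sum through k=2: 58.0836.
Correction k=3: B_{6}/6! · (f^{(5)}(26) − f^{(5)}(5)) = 1/30240 · (2.01997e-06 − 0.00768000) = -2.53901e-07.

S_3 ≈ 58.0836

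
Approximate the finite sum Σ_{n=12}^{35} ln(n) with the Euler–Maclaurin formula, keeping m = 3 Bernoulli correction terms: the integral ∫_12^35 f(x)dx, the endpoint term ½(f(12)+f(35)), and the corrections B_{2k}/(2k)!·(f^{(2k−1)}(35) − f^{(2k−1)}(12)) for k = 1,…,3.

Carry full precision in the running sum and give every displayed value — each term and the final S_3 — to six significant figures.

Integral: ∫_12^35 ln(x) dx = 71.6183.
Endpoint term: (f(12) + f(35))/2 = (2.48491 + 3.55535)/2 = 3.02013.
So far: 74.6384.
Correction k=1: B_{2}/2! · (f^{(1)}(35) − f^{(1)}(12)) = 1/12 · (0.0285714 − 0.0833333) = -0.00456349.
Partial sum through k=1: 74.6339.
Correction k=2: B_{4}/4! · (f^{(3)}(35) − f^{(3)}(12)) = −1/720 · (4.66472e-05 − 0.00115741) = 1.54272e-06.
Partial sum through k=2: 74.6339.
Correction k=3: B_{6}/6! · (f^{(5)}(35) − f^{(5)}(12)) = 1/30240 · (4.56952e-07 − 9.64506e-05) = -3.17439e-09.

S_3 ≈ 74.6339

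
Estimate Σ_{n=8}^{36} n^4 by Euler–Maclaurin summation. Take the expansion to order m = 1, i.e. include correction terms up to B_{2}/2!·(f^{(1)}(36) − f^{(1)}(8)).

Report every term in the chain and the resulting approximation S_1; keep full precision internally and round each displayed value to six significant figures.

Integral: ∫_8^36 x^4 dx = 1.20867e+07.
½[f(8) + f(36)] = ½[4096.00 + 1.67962e+06] = 841856.
Running total after boundary: 1.29285e+07.
k=1: B_{2}/(2)! × [f^{(1)}(36) − f^{(1)}(8)] = 1/12 × (186624 − 2048.00) = 15381.3.

S_1 ≈ 1.29439e+07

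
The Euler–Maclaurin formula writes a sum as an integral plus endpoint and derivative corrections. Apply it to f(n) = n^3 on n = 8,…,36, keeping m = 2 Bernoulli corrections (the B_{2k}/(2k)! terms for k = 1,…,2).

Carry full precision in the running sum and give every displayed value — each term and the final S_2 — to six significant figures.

S_2 ≈ 442772

The integral term ∫_8^36 x^3 dx = 418880.
Boundary: ½(f(8) + f(36)) = ½(512.000 + 46656.0) = 23584.0.
Running total after boundary: 442464.
Order-1 term: 1/12 · (3888.00 − 192.000) = 308.000.
After k=1: 442772.
Order-2 term: −1/720 · (6.00000 − 6.00000) = 0.00000.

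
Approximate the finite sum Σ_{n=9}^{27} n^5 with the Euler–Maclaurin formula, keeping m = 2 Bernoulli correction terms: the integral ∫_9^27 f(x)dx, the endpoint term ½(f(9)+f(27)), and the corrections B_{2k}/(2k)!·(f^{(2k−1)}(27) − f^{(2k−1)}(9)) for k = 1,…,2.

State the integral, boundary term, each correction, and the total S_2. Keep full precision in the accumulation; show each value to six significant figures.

S_2 ≈ 7.19041e+07

Integral: ∫_9^27 x^5 dx = 6.44815e+07.
½[f(9) + f(27)] = ½[59049.0 + 1.43489e+07] = 7.20398e+06.
So far: 7.16855e+07.
Order-1 term: 1/12 · (2.65720e+06 − 32805.0) = 218700.
After k=1: 7.19042e+07.
Order-2 term: −1/720 · (43740.0 − 4860.00) = -54.0000.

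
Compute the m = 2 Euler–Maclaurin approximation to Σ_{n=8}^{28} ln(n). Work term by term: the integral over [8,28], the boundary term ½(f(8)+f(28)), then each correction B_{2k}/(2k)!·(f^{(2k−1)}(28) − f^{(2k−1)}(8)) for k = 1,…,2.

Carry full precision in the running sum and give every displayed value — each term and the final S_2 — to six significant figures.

The integral term ∫_8^28 ln(x) dx = 56.6662.
Endpoint term: (f(8) + f(28))/2 = (2.07944 + 3.33220)/2 = 2.70582.
Integral + boundary = 59.3720.
Order-1 term: 1/12 · (0.0357143 − 0.125000) = -0.00744048.
After k=1: 59.3646.
Order-2 term: −1/720 · (9.11079e-05 − 0.00390625) = 5.29881e-06.

S_2 ≈ 59.3646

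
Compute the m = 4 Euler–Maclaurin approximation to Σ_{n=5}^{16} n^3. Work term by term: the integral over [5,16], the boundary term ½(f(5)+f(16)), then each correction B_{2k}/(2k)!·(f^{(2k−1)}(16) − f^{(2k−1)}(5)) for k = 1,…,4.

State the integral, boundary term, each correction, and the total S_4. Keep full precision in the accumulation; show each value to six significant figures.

S_4 ≈ 18396.0

Integral: ∫_5^16 x^3 dx = 16227.8.
Endpoint term: (f(5) + f(16))/2 = (125.000 + 4096.00)/2 = 2110.50.
Running total after boundary: 18338.2.
k=1: B_{2}/(2)! × [f^{(1)}(16) − f^{(1)}(5)] = 1/12 × (768.000 − 75.0000) = 57.7500.
Partial sum through k=1: 18396.0.
k=2: B_{4}/(4)! × [f^{(3)}(16) − f^{(3)}(5)] = −1/720 × (6.00000 − 6.00000) = 0.00000.
Partial sum through k=2: 18396.0.
k=3: B_{6}/(6)! × [f^{(5)}(16) − f^{(5)}(5)] = 1/30240 × (0.00000 − 0.00000) = 0.00000.
Partial sum through k=3: 18396.0.
k=4: B_{8}/(8)! × [f^{(7)}(16) − f^{(7)}(5)] = −1/1209600 × (0.00000 − 0.00000) = 0.00000.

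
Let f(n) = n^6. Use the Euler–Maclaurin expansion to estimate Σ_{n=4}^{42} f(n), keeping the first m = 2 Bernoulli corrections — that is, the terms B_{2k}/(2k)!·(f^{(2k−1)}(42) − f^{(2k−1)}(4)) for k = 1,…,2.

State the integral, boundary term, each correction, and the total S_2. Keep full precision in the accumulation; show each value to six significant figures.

∫_4^42 x^6 dx evaluates to 3.29342e+10.
Boundary: ½(f(4) + f(42)) = ½(4096.00 + 5.48903e+09) = 2.74452e+09.
Running total after boundary: 3.56787e+10.
k=1: B_{2}/(2)! × [f^{(1)}(42) − f^{(1)}(4)] = 1/12 × (7.84147e+08 − 6144.00) = 6.53451e+07.
Partial sum through k=1: 3.57441e+10.
k=2: B_{4}/(4)! × [f^{(3)}(42) − f^{(3)}(4)] = −1/720 × (8.89056e+06 − 7680.00) = -12337.3.

S_2 ≈ 3.57440e+10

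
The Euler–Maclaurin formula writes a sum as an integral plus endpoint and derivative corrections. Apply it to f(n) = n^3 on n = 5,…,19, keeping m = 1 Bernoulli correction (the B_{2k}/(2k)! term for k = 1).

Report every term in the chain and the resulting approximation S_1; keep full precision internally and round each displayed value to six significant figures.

Integral: ∫_5^19 x^3 dx = 32424.0.
Endpoint term: (f(5) + f(19))/2 = (125.000 + 6859.00)/2 = 3492.00.
Running total after boundary: 35916.0.
k=1: B_{2}/(2)! × [f^{(1)}(19) − f^{(1)}(5)] = 1/12 × (1083.00 − 75.0000) = 84.0000.

S_1 ≈ 36000.0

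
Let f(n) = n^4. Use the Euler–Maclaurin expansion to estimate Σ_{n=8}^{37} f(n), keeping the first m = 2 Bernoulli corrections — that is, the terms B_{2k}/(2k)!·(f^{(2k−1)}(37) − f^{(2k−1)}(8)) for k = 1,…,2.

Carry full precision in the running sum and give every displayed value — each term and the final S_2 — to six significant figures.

S_2 ≈ 1.48181e+07

Integral: ∫_8^37 x^4 dx = 1.38622e+07.
Endpoint term: (f(8) + f(37))/2 = (4096.00 + 1.87416e+06)/2 = 939128.
Integral + boundary = 1.48014e+07.
Order-1 term: 1/12 · (202612 − 2048.00) = 16713.7.
Running total after k=1: 1.48181e+07.
Order-2 term: −1/720 · (888.000 − 192.000) = -0.966667.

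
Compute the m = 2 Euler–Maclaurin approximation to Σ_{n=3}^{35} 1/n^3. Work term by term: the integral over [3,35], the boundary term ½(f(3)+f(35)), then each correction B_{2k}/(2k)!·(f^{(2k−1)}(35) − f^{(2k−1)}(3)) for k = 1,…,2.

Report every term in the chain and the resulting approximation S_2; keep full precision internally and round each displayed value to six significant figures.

S_2 ≈ 0.0766495

∫_3^35 1/x^3 dx evaluates to 0.0551474.
½[f(3) + f(35)] = ½[0.0370370 + 2.33236e-05] = 0.0185302.
So far: 0.0736776.
Order-1 term: 1/12 · (-1.99917e-06 − (-0.0370370)) = 0.00308625.
Running total after k=1: 0.0767638.
Order-2 term: −1/720 · (-3.26395e-08 − (-0.0823045)) = -0.000114312.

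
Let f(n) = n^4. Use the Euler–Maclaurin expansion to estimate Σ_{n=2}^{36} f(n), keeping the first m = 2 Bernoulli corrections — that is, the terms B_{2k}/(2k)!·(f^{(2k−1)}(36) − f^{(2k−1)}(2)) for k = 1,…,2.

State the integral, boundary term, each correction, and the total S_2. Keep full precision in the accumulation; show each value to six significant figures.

S_2 ≈ 1.29486e+07

The integral term ∫_2^36 x^4 dx = 1.20932e+07.
Boundary: ½(f(2) + f(36)) = ½(16.0000 + 1.67962e+06) = 839816.
Running total after boundary: 1.29330e+07.
k=1: B_{2}/(2)! × [f^{(1)}(36) − f^{(1)}(2)] = 1/12 × (186624 − 32.0000) = 15549.3.
Partial sum through k=1: 1.29486e+07.
k=2: B_{4}/(4)! × [f^{(3)}(36) − f^{(3)}(2)] = −1/720 × (864.000 − 48.0000) = -1.13333.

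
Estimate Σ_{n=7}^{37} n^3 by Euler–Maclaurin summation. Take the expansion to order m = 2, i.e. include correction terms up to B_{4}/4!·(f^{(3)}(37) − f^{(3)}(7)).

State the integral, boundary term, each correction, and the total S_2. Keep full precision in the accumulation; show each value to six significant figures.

S_2 ≈ 493768

∫_7^37 x^3 dx evaluates to 467940.
Boundary: ½(f(7) + f(37)) = ½(343.000 + 50653.0) = 25498.0.
So far: 493438.
k=1: B_{2}/(2)! × [f^{(1)}(37) − f^{(1)}(7)] = 1/12 × (4107.00 − 147.000) = 330.000.
Partial sum through k=1: 493768.
k=2: B_{4}/(4)! × [f^{(3)}(37) − f^{(3)}(7)] = −1/720 × (6.00000 − 6.00000) = 0.00000.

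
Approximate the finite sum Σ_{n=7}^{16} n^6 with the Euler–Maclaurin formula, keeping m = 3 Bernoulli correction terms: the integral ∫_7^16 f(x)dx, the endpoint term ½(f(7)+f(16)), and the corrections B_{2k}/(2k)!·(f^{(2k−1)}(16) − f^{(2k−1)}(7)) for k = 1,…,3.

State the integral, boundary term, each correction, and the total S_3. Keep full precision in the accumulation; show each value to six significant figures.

∫_7^16 x^6 dx evaluates to 3.82303e+07.
Boundary: ½(f(7) + f(16)) = ½(117649 + 1.67772e+07) = 8.44743e+06.
Running total after boundary: 4.66777e+07.
Order-1 term: 1/12 · (6.29146e+06 − 100842) = 515884.
Partial sum through k=1: 4.71936e+07.
Order-2 term: −1/720 · (491520 − 41160.0) = -625.500.
Partial sum through k=2: 4.71930e+07.
Order-3 term: 1/30240 · (11520.0 − 5040.00) = 0.214286.

S_3 ≈ 4.71930e+07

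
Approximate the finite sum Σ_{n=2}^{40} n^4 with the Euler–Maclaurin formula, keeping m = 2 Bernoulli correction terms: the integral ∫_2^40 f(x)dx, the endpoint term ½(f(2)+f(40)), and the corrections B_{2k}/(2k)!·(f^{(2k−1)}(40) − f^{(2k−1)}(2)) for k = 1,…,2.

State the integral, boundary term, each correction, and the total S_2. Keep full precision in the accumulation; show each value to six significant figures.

S_2 ≈ 2.17813e+07

The integral term ∫_2^40 x^4 dx = 2.04800e+07.
Boundary: ½(f(2) + f(40)) = ½(16.0000 + 2.56000e+06) = 1.28001e+06.
So far: 2.17600e+07.
Order-1 term: 1/12 · (256000 − 32.0000) = 21330.7.
After k=1: 2.17813e+07.
Order-2 term: −1/720 · (960.000 − 48.0000) = -1.26667.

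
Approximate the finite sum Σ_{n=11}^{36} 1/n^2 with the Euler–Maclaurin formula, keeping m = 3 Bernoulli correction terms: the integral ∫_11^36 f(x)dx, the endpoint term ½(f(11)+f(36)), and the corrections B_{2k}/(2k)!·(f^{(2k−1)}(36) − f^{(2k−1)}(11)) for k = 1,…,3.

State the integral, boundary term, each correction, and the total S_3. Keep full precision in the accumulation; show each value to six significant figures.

Integral: ∫_11^36 1/x^2 dx = 0.0631313.
Boundary: ½(f(11) + f(36)) = ½(0.00826446 + 0.000771605) = 0.00451803.
Integral + boundary = 0.0676493.
k=1: B_{2}/(2)! × [f^{(1)}(36) − f^{(1)}(11)] = 1/12 × (-4.28669e-05 − (-0.00150263)) = 0.000121647.
After k=1: 0.0677710.
k=2: B_{4}/(4)! × [f^{(3)}(36) − f^{(3)}(11)] = −1/720 × (-3.96916e-07 − (-0.000149021)) = -2.06423e-07.
After k=2: 0.0677708.
k=3: B_{6}/(6)! × [f^{(5)}(36) − f^{(5)}(11)] = 1/30240 × (-9.18787e-09 − (-3.69474e-05)) = 1.22150e-09.

S_3 ≈ 0.0677708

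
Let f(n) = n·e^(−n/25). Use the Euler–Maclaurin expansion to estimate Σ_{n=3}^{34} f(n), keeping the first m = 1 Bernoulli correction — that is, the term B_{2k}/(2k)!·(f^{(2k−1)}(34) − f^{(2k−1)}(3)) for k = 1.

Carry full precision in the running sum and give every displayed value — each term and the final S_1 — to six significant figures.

∫_3^34 x·e^(−x/25) dx evaluates to 242.270.
Endpoint term: (f(3) + f(34))/2 = (2.66076 + 8.72647)/2 = 5.69361.
Running total after boundary: 247.963.
Order-1 term: 1/12 · (-0.0923979 − 0.780490) = -0.0727407.

S_1 ≈ 247.891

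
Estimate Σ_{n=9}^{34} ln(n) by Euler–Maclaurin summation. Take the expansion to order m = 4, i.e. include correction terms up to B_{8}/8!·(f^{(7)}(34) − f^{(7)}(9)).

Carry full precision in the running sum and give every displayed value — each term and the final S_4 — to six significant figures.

Integral: ∫_9^34 ln(x) dx = 75.1212.
Boundary: ½(f(9) + f(34)) = ½(2.19722 + 3.52636) = 2.86179.
Integral + boundary = 77.9830.
Order-1 term: 1/12 · (0.0294118 − 0.111111) = -0.00680828.
Running total after k=1: 77.9762.
Order-2 term: −1/720 · (5.08854e-05 − 0.00274348) = 3.73972e-06.
Running total after k=2: 77.9762.
Order-3 term: 1/30240 · (5.28222e-07 − 0.000406442) = -1.34231e-08.
Running total after k=3: 77.9762.
Order-4 term: −1/1209600 · (1.37082e-08 − 0.000150534) = 1.24438e-10.

S_4 ≈ 77.9762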